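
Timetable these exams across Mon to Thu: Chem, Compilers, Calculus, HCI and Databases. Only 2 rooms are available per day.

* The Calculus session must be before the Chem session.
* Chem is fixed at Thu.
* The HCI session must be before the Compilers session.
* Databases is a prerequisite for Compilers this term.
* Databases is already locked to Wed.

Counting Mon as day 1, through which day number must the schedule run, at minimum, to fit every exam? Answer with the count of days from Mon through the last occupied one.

4 days

The precedence chain requires at least 2 distinct days.
With at most 2 per day and 5 exams, at least 3 days are needed.
Chem can't be placed before Thu — that is day 4 counting from Mon — so the schedule must run through at least 4 days.
4 works (last occupied day: Thu): for example Databases=Wed; Compilers=Thu; Calculus=Mon; HCI=Mon; Chem=Thu.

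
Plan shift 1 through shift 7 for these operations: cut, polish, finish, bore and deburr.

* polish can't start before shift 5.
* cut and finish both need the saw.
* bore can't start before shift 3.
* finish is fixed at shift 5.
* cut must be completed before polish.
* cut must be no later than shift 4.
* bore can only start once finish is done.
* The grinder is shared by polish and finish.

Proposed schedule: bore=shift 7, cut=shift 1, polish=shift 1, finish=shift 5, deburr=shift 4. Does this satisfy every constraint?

finish is fixed at shift 5 — holds.
cut and finish both need the saw — holds.
cut must be completed before polish — violated.
The grinder is shared by polish and finish — holds.
polish can't start before shift 5 — violated.
bore can only start once finish is done — holds.
cut must be no later than shift 4 — holds.
bore can't start before shift 3 — holds.

No. polish can't start before shift 5 is not satisfied.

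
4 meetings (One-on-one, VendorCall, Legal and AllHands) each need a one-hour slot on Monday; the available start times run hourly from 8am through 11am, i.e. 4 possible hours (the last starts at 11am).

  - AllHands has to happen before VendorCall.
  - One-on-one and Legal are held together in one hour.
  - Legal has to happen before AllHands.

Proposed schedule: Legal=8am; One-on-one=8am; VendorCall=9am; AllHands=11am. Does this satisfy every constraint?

No. AllHands has to happen before VendorCall is not satisfied.

Legal has to happen before AllHands — holds.
One-on-one and Legal are held together in one hour — holds.
AllHands has to happen before VendorCall — violated.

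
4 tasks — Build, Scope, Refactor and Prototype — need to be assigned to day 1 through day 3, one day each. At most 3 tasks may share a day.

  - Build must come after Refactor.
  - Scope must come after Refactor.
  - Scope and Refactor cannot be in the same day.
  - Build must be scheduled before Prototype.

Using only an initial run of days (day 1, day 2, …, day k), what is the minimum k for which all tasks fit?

The precedence chain requires at least 3 distinct days.
With at most 3 per day and 4 tasks, at least 2 days are needed.
3 works (last occupied day: day 3): for example Refactor -> day 1; Prototype -> day 3; Build -> day 2; Scope -> day 2.

3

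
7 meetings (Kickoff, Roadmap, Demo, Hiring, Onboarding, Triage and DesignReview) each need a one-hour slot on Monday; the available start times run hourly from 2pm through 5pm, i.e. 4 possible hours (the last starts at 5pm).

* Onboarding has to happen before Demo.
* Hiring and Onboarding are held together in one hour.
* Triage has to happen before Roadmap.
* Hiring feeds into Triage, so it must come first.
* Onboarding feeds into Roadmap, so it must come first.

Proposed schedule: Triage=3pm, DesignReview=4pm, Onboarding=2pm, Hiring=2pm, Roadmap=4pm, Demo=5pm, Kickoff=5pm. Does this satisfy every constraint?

Onboarding feeds into Roadmap, so it must come first — holds.
Hiring feeds into Triage, so it must come first — holds.
Hiring and Onboarding are held together in one hour — holds.
Triage has to happen before Roadmap — holds.
Onboarding has to happen before Demo — holds.

Yes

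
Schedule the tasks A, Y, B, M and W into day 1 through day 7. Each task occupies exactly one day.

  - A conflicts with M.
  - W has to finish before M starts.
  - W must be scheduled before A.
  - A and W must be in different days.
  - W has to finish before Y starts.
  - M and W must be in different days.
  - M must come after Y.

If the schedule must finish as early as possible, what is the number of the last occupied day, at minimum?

The precedence chain requires at least 3 distinct days.
3 works (last occupied day: day 3): for example Y in day 2; B in day 1; A in day 2; W in day 1; M in day 3.

day 3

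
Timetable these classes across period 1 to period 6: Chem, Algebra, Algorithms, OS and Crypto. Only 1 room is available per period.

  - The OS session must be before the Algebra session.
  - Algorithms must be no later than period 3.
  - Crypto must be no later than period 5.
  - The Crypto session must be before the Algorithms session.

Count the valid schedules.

36

Splitting on Algebra: it can be period 4 (6), period 5 (12), period 6 (18). Listing each branch's schedules as (Chem, Algorithms, OS, Crypto) by period number:
Algebra=period 4: (5,2,3,1) (5,3,1,2) (5,3,2,1) (6,2,3,1) (6,3,1,2) (6,3,2,1) — 6.
Algebra=period 5: (1,3,4,2) (2,3,4,1) (3,2,4,1) (4,2,3,1) (4,3,1,2) (4,3,2,1) (6,2,3,1) (6,2,4,1) (6,3,1,2) (6,3,2,1) (6,3,4,1) (6,3,4,2) — 12.
Algebra=period 6: (1,3,4,2) (1,3,5,2) (2,3,4,1) (2,3,5,1) (3,2,4,1) (3,2,5,1) (4,2,3,1) (4,2,5,1) (4,3,1,2) (4,3,2,1) (4,3,5,1) (4,3,5,2) (5,2,3,1) (5,2,4,1) (5,3,1,2) (5,3,2,1) (5,3,4,1) (5,3,4,2) — 18.
Summing: 6 + 12 + 18 = 36.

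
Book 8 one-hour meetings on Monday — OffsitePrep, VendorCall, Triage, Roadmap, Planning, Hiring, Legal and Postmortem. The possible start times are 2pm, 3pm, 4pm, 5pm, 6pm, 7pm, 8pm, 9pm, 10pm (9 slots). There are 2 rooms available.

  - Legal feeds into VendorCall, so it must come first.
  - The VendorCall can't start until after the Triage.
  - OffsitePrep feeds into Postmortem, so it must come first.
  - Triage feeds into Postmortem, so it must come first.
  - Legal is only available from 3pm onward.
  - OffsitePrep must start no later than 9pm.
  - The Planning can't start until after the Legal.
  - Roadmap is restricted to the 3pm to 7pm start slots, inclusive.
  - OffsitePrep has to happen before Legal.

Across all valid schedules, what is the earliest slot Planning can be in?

Precedence pushes Planning to at least 4pm.
Planning at 4pm is achievable: Roadmap=3pm; OffsitePrep=2pm; VendorCall=4pm; Postmortem=5pm; Planning=4pm; Triage=2pm; Hiring=5pm; Legal=3pm.

4pm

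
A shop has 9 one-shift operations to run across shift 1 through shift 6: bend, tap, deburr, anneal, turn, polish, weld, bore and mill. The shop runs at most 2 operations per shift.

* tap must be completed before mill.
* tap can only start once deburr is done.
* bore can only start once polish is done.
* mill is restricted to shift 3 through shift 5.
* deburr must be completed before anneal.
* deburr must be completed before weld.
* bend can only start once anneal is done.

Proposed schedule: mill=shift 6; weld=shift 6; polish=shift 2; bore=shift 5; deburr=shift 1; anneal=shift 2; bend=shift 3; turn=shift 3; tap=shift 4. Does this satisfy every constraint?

No — it violates: mill is restricted to shift 3 through shift 5

tap can only start once deburr is done — holds.
bore can only start once polish is done — holds.
bend can only start once anneal is done — holds.
mill is restricted to shift 3 through shift 5 — violated.
The shop runs at most 2 operations per shift — holds.
deburr must be completed before weld — holds.
deburr must be completed before anneal — holds.
tap must be completed before mill — holds.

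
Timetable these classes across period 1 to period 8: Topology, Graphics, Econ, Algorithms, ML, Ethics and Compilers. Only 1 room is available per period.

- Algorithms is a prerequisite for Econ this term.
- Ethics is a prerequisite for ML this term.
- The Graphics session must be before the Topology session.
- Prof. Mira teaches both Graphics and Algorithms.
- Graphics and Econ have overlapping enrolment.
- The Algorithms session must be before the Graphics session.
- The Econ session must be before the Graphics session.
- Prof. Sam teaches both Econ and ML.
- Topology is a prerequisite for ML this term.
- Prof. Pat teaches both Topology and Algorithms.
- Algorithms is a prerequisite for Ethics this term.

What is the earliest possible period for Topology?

period 4

Precedence pushes Topology to at least period 4; downstream work caps Topology at period 7.
Topology at period 4 is achievable: Graphics in period 3, Algorithms in period 1, Ethics in period 5, Topology in period 4, Econ in period 2, ML in period 6, Compilers in period 7.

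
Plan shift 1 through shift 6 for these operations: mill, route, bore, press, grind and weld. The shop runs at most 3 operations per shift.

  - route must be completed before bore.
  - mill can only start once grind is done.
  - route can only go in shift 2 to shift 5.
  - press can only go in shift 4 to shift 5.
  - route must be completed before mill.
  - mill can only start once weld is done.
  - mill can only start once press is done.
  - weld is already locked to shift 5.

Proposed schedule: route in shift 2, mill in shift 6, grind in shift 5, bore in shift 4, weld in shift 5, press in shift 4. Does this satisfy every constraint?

mill can only start once weld is done — holds.
press can only go in shift 4 to shift 5 — holds.
The shop runs at most 3 operations per shift — holds.
route can only go in shift 2 to shift 5 — holds.
mill can only start once press is done — holds.
mill can only start once grind is done — holds.
weld is already locked to shift 5 — holds.
route must be completed before bore — holds.
route must be completed before mill — holds.

Yes, all constraints hold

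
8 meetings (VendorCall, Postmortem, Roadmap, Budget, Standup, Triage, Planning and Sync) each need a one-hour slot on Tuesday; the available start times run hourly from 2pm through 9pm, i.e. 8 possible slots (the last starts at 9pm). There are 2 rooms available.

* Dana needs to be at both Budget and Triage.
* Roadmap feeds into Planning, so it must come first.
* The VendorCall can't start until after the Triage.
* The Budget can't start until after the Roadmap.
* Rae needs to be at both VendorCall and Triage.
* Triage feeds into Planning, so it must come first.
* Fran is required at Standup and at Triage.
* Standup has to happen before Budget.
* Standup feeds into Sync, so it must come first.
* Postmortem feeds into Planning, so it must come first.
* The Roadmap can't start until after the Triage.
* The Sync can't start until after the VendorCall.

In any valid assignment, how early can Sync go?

4pm

Precedence pushes Sync to at least 4pm.
Sync at 4pm is achievable: Standup in 3pm; Planning in 5pm; VendorCall in 3pm; Roadmap in 4pm; Postmortem in 2pm; Triage in 2pm; Budget in 5pm; Sync in 4pm.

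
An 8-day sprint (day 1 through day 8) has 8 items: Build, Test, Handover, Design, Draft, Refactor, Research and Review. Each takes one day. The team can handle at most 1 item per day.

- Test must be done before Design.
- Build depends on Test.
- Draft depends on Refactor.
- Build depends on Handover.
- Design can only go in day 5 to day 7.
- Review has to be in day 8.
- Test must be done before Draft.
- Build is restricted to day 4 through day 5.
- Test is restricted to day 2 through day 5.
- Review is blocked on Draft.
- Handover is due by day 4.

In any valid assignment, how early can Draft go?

day 3

Precedence pushes Draft to at least day 3; downstream work caps Draft at day 7.
Draft at day 3 is achievable: Design in day 6; Review in day 8; Refactor in day 1; Handover in day 4; Research in day 7; Build in day 5; Test in day 2; Draft in day 3.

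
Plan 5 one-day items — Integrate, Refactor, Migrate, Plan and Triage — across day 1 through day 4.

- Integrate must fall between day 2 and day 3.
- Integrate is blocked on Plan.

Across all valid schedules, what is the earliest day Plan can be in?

Downstream work caps Plan at day 2.
Plan at day 1 is achievable: Migrate -> day 1; Plan -> day 1; Triage -> day 1; Refactor -> day 1; Integrate -> day 2.

day 1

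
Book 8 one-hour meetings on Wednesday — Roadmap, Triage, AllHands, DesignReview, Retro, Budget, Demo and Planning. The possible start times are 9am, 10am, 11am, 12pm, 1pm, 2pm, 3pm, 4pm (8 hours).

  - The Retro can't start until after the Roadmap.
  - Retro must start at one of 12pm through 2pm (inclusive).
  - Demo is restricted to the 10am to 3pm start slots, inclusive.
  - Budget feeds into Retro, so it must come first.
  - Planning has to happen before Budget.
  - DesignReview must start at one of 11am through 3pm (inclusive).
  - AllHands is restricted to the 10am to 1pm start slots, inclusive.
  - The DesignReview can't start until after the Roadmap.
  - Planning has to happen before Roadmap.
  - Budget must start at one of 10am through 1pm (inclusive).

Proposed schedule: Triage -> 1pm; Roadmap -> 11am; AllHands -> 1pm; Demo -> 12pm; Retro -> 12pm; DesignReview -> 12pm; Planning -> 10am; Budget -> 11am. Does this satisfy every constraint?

Valid

Planning has to happen before Budget — holds.
AllHands is restricted to the 10am to 1pm start slots, inclusive — holds.
Budget must start at one of 10am through 1pm (inclusive) — holds.
Demo is restricted to the 10am to 3pm start slots, inclusive — holds.
Planning has to happen before Roadmap — holds.
Retro must start at one of 12pm through 2pm (inclusive) — holds.
Budget feeds into Retro, so it must come first — holds.
The Retro can't start until after the Roadmap — holds.
DesignReview must start at one of 11am through 3pm (inclusive) — holds.
The DesignReview can't start until after the Roadmap — holds.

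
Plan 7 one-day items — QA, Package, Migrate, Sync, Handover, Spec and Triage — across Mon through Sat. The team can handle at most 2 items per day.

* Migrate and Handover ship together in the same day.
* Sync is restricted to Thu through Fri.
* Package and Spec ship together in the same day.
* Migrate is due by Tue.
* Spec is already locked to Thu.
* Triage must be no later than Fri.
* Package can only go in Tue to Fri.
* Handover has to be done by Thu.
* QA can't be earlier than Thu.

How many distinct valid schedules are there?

Splitting on QA: it can be Fri (4), Sat (6). Listing each branch's schedules as (Package, Migrate, Sync, Handover, Spec, Triage):
QA=Fri: (Thu,Mon,Fri,Mon,Thu,Tue) (Thu,Mon,Fri,Mon,Thu,Wed) (Thu,Tue,Fri,Tue,Thu,Mon) (Thu,Tue,Fri,Tue,Thu,Wed) — 4.
QA=Sat: (Thu,Mon,Fri,Mon,Thu,Tue) (Thu,Mon,Fri,Mon,Thu,Wed) (Thu,Mon,Fri,Mon,Thu,Fri) (Thu,Tue,Fri,Tue,Thu,Mon) (Thu,Tue,Fri,Tue,Thu,Wed) (Thu,Tue,Fri,Tue,Thu,Fri) — 6.
Summing: 4 + 6 = 10.

10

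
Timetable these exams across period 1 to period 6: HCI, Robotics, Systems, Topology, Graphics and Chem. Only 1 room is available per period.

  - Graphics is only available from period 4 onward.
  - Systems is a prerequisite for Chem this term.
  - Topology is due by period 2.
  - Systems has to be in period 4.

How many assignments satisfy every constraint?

Splitting on HCI: it can be period 1 (2), period 2 (2), period 3 (4). Listing each branch's schedules as (Robotics, Systems, Topology, Graphics, Chem) by period number:
HCI=period 1: (3,4,2,5,6) (3,4,2,6,5) — 2.
HCI=period 2: (3,4,1,5,6) (3,4,1,6,5) — 2.
HCI=period 3: (1,4,2,5,6) (1,4,2,6,5) (2,4,1,5,6) (2,4,1,6,5) — 4.
Summing: 2 + 2 + 4 = 8.

8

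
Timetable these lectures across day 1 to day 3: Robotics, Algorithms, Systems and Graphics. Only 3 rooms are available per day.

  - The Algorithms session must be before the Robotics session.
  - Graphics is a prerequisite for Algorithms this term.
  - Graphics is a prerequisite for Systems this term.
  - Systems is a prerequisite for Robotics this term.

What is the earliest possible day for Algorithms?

day 2

Precedence pushes Algorithms to at least day 2; downstream work caps Algorithms at day 2.
Algorithms at day 2 is achievable: Systems=day 2, Algorithms=day 2, Graphics=day 1, Robotics=day 3.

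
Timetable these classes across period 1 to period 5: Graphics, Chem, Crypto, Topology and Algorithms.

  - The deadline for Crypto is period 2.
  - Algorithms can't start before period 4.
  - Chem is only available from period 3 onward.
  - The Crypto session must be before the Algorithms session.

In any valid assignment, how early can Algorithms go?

period 4

Algorithms is available from period 4.
Algorithms at period 4 is achievable: Topology=period 1; Algorithms=period 4; Crypto=period 1; Chem=period 3; Graphics=period 1.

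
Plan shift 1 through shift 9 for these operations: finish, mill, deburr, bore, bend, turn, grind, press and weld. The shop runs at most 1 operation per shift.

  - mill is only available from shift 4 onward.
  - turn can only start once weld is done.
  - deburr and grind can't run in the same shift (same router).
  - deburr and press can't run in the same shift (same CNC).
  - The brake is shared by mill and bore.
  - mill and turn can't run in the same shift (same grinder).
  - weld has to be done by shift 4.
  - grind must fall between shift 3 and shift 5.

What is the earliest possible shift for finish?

shift 1

finish at shift 1 is achievable: weld in shift 2; finish in shift 1; press in shift 9; bend in shift 8; bore in shift 7; mill in shift 4; grind in shift 3; deburr in shift 6; turn in shift 5.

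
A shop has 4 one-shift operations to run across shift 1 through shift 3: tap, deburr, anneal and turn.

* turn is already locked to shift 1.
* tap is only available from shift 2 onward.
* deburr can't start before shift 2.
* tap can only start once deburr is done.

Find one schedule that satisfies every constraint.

deburr=shift 2, tap=shift 3, anneal=shift 1, turn=shift 1

Checking: deburr(shift 2) before tap(shift 3); tap=shift 3 in [shift 2,shift 3]; turn=shift 1 in [shift 1,shift 1]; deburr=shift 2 in [shift 2,shift 3].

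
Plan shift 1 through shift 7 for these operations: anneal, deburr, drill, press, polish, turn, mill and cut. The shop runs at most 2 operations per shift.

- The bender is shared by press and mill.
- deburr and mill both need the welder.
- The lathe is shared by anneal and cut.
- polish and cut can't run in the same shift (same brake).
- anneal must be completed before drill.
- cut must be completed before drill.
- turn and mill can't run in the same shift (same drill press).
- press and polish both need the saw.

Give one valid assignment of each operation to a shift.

deburr=shift 1, cut=shift 2, press=shift 2, mill=shift 5, drill=shift 3, turn=shift 4, polish=shift 3, anneal=shift 1

Checking: anneal(shift 1) before drill(shift 3); cut(shift 2) before drill(shift 3); press(shift 2) != mill(shift 5); polish(shift 3) != cut(shift 2); turn(shift 4) != mill(shift 5); press(shift 2) != polish(shift 3); anneal(shift 1) != cut(shift 2); deburr(shift 1) != mill(shift 5); max 2 per shift (cap 2).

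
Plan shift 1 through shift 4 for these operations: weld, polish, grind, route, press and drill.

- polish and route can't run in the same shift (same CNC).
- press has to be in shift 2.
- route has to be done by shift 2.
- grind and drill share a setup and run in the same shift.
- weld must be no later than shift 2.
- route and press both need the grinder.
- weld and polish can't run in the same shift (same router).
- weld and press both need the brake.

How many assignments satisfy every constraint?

Splitting on polish: it can be shift 2 (4), shift 3 (4), shift 4 (4). Listing each branch's schedules as (weld, grind, route, press, drill) by shift number:
polish=shift 2: (1,1,1,2,1) (1,2,1,2,2) (1,3,1,2,3) (1,4,1,2,4) — 4.
polish=shift 3: (1,1,1,2,1) (1,2,1,2,2) (1,3,1,2,3) (1,4,1,2,4) — 4.
polish=shift 4: (1,1,1,2,1) (1,2,1,2,2) (1,3,1,2,3) (1,4,1,2,4) — 4.
Summing: 4 + 4 + 4 = 12.

12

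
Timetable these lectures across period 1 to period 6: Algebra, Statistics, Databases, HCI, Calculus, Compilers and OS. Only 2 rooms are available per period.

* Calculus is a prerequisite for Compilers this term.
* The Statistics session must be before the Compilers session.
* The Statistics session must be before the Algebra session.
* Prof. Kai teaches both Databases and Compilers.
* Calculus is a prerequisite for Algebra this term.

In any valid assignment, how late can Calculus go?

Downstream work caps Calculus at period 5.
Calculus at period 5 is achievable: Calculus=period 5, Algebra=period 6, HCI=period 2, OS=period 2, Statistics=period 1, Compilers=period 6, Databases=period 1.

period 5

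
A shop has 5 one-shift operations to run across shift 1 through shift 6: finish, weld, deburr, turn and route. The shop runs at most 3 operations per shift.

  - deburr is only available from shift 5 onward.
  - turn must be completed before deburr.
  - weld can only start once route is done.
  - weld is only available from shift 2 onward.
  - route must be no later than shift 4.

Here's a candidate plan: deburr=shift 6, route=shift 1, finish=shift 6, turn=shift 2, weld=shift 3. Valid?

route must be no later than shift 4 — holds.
weld can only start once route is done — holds.
deburr is only available from shift 5 onward — holds.
The shop runs at most 3 operations per shift — holds.
turn must be completed before deburr — holds.
weld is only available from shift 2 onward — holds.

Valid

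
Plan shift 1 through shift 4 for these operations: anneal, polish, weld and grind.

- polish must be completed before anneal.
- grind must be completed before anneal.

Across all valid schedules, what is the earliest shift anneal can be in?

Precedence pushes anneal to at least shift 2.
anneal at shift 2 is achievable: grind in shift 1, polish in shift 1, anneal in shift 2, weld in shift 1.

shift 2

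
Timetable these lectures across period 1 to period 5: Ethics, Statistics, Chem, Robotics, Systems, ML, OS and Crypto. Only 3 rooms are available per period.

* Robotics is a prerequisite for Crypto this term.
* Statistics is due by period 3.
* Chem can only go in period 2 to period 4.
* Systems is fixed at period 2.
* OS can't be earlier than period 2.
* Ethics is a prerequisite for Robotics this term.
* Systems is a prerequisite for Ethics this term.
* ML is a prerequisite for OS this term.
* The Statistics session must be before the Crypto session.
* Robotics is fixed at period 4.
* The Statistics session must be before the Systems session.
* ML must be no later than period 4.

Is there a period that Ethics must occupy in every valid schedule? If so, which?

Systems is fixed at period 2 and must come before Ethics, so Ethics is at least period 3.
Robotics is fixed at period 4 and must come after Ethics, so Ethics is at most period 3.
So Ethics must be period 3.

period 3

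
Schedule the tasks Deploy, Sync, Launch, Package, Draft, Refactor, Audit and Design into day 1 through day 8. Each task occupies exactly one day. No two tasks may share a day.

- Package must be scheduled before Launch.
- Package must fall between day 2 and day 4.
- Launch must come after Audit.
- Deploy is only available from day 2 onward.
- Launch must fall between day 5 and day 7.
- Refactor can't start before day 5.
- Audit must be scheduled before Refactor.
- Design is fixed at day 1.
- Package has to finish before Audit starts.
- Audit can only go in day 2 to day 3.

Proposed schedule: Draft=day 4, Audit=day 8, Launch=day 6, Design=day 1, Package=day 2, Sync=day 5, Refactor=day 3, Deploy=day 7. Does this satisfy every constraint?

Audit must be scheduled before Refactor — violated.
Deploy is only available from day 2 onward — holds.
Launch must fall between day 5 and day 7 — holds.
Package must be scheduled before Launch — holds.
Refactor can't start before day 5 — violated.
Audit can only go in day 2 to day 3 — violated.
Package has to finish before Audit starts — holds.
Launch must come after Audit — violated.
Package must fall between day 2 and day 4 — holds.
No two tasks may share a day — holds.
Design is fixed at day 1 — holds.

No — it violates: Audit must be scheduled before Refactor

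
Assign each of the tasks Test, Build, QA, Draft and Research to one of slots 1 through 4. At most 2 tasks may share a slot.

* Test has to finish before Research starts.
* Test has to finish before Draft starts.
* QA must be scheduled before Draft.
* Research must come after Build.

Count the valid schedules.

56

Splitting on Test: it can be 1 (27), 2 (21), 3 (8). Listing each branch's schedules as (Build, QA, Draft, Research):
Test=1: (1,2,3,2) (1,2,3,3) (1,2,3,4) (1,2,4,2) (1,2,4,3) (1,2,4,4) (1,3,4,2) (1,3,4,3) (1,3,4,4) (2,1,2,3) (2,1,2,4) (2,1,3,3) (2,1,3,4) (2,1,4,3) (2,1,4,4) (2,2,3,3) (2,2,3,4) (2,2,4,3) (2,2,4,4) (2,3,4,3) (2,3,4,4) (3,1,2,4) (3,1,3,4) (3,1,4,4) (3,2,3,4) (3,2,4,4) (3,3,4,4) — 27.
Test=2: (1,1,3,3) (1,1,3,4) (1,1,4,3) (1,1,4,4) (1,2,3,3) (1,2,3,4) (1,2,4,3) (1,2,4,4) (1,3,4,3) (1,3,4,4) (2,1,3,3) (2,1,3,4) (2,1,4,3) (2,1,4,4) (2,3,4,3) (2,3,4,4) (3,1,3,4) (3,1,4,4) (3,2,3,4) (3,2,4,4) (3,3,4,4) — 21.
Test=3: (1,1,4,4) (1,2,4,4) (1,3,4,4) (2,1,4,4) (2,2,4,4) (2,3,4,4) (3,1,4,4) (3,2,4,4) — 8.
Summing: 27 + 21 + 8 = 56.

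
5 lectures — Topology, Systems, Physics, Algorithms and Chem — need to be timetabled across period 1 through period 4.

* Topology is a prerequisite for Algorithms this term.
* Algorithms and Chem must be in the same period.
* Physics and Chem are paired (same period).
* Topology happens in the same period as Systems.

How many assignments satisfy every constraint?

6

Splitting on Topology: it can be period 1 (3), period 2 (2), period 3 (1). Listing each branch's schedules as (Systems, Physics, Algorithms, Chem) by period number:
Topology=period 1: (1,2,2,2) (1,3,3,3) (1,4,4,4) — 3.
Topology=period 2: (2,3,3,3) (2,4,4,4) — 2.
Topology=period 3: (3,4,4,4) — 1.
Summing: 3 + 2 + 1 = 6.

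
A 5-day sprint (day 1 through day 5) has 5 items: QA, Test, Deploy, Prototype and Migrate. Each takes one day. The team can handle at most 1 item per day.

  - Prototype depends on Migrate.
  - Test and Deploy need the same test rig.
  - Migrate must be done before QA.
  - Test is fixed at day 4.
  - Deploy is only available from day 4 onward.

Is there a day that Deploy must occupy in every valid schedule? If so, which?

day 5

Deploy's window is day 4–day 5.
Test is fixed at day 4, and Deploy can't share a day with Test.
So Deploy must be day 5.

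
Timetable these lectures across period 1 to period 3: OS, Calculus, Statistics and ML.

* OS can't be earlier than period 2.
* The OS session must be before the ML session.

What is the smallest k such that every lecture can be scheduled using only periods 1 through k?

The precedence chain requires at least 2 distinct periods.
Propagating the time windows through the other constraints, ML can't land before period 3, so the schedule must run through at least period 3.
3 works (last occupied period: period 3): for example ML -> period 3; Statistics -> period 1; OS -> period 2; Calculus -> period 1.

3 periods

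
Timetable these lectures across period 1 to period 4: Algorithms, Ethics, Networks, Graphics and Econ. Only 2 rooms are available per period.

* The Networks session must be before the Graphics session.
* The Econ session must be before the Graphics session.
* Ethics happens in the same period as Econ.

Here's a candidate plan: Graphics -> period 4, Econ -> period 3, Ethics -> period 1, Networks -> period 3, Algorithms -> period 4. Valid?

Only 2 rooms are available per period — holds.
The Networks session must be before the Graphics session — holds.
Ethics happens in the same period as Econ — violated.
The Econ session must be before the Graphics session — holds.

Invalid. Ethics happens in the same period as Econ.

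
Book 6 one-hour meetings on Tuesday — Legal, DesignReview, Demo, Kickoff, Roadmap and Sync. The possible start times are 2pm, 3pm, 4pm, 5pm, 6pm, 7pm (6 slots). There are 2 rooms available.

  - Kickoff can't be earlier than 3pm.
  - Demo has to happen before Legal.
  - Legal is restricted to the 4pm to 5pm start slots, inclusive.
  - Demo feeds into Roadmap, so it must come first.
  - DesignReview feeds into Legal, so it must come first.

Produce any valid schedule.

DesignReview in 2pm; Kickoff in 3pm; Legal in 4pm; Demo in 2pm; Roadmap in 3pm; Sync in 4pm

Checking: Demo(2pm) before Legal(4pm); Demo(2pm) before Roadmap(3pm); DesignReview(2pm) before Legal(4pm); Kickoff=3pm in [3pm,7pm]; Legal=4pm in [4pm,5pm]; max 2 per slot (cap 2).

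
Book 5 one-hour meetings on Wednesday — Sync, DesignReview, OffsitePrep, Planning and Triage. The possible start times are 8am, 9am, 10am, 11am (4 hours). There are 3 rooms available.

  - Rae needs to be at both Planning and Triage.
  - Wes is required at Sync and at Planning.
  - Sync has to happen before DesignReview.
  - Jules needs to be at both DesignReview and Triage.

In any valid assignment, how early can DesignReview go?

Precedence pushes DesignReview to at least 9am.
DesignReview at 9am is achievable: DesignReview=9am, Planning=9am, Triage=8am, OffsitePrep=8am, Sync=8am.

9am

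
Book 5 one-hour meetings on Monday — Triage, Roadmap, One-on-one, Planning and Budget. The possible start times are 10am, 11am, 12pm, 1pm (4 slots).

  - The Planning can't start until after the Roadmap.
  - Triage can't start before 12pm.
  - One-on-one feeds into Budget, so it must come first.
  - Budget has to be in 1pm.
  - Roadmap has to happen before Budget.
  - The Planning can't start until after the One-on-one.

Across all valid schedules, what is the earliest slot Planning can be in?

11am

Precedence pushes Planning to at least 11am.
Planning at 11am is achievable: Roadmap=10am; One-on-one=10am; Planning=11am; Triage=12pm; Budget=1pm.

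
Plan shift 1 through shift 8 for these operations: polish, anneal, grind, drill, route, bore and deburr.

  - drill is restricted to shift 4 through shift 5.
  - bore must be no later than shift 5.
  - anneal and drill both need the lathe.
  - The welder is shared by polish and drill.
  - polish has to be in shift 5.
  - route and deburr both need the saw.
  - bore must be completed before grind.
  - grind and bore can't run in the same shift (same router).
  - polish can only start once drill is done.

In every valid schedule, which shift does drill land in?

shift 4

drill's window is shift 4–shift 5.
polish is fixed at shift 5, and drill can't share a shift with polish.
So drill must be shift 4.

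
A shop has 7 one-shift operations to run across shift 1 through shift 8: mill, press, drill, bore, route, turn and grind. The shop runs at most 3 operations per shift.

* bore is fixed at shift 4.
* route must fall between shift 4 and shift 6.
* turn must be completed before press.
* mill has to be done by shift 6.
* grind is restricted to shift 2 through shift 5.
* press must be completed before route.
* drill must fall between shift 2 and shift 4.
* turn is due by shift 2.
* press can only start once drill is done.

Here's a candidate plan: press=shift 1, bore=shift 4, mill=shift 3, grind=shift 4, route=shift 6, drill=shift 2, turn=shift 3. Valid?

mill has to be done by shift 6 — holds.
route must fall between shift 4 and shift 6 — holds.
press can only start once drill is done — violated.
grind is restricted to shift 2 through shift 5 — holds.
bore is fixed at shift 4 — holds.
drill must fall between shift 2 and shift 4 — holds.
press must be completed before route — holds.
turn is due by shift 2 — violated.
The shop runs at most 3 operations per shift — holds.
turn must be completed before press — violated.

Invalid. turn must be completed before press.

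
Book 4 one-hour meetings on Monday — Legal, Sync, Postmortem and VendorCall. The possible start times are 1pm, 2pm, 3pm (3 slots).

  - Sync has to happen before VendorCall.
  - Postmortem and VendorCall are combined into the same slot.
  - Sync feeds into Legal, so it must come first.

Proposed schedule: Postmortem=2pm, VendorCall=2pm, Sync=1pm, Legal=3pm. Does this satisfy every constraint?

Yes, all constraints hold

Postmortem and VendorCall are combined into the same slot — holds.
Sync has to happen before VendorCall — holds.
Sync feeds into Legal, so it must come first — holds.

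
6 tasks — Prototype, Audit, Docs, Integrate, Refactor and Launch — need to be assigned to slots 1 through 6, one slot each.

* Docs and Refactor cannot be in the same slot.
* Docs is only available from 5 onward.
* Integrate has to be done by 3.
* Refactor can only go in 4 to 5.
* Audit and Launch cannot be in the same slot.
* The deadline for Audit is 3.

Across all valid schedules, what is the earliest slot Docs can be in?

5

Docs is available from 5.
Docs at 5 is achievable: Audit in 1; Integrate in 1; Prototype in 1; Refactor in 4; Launch in 2; Docs in 5.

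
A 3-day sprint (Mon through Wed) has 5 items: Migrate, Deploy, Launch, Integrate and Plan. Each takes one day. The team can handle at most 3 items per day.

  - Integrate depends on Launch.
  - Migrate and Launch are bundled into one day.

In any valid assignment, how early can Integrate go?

Tue

Precedence pushes Integrate to at least Tue.
Integrate at Tue is achievable: Deploy=Mon, Integrate=Tue, Migrate=Mon, Plan=Tue, Launch=Mon.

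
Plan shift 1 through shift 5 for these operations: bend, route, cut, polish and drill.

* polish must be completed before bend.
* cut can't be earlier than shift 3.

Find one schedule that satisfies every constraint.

bend=shift 2; drill=shift 1; polish=shift 1; cut=shift 3; route=shift 1

Checking: polish(shift 1) before bend(shift 2); cut=shift 3 in [shift 3,shift 5].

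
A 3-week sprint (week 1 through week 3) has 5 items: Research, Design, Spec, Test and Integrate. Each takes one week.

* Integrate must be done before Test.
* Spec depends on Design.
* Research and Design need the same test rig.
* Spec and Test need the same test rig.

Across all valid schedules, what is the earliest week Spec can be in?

week 2

Precedence pushes Spec to at least week 2.
Spec at week 2 is achievable: Design=week 1, Test=week 3, Spec=week 2, Research=week 2, Integrate=week 1.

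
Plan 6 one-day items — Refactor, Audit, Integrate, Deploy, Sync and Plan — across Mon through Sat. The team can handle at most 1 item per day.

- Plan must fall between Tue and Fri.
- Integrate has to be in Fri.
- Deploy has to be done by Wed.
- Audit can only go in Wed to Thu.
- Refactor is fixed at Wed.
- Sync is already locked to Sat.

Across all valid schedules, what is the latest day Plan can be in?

Plan is available from Tue; Plan's own window allows nothing later than Fri.
Plan at Tue is achievable: Refactor=Wed; Audit=Thu; Deploy=Mon; Sync=Sat; Integrate=Fri; Plan=Tue.
Nothing later works — the capacity limit rule out every day after Tue.

Tue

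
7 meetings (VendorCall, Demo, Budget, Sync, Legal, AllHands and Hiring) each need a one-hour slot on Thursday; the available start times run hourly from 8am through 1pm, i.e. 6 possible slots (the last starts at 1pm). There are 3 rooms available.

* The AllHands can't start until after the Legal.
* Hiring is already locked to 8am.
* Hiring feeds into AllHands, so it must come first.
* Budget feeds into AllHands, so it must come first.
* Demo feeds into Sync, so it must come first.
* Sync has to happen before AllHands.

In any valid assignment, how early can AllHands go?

Precedence pushes AllHands to at least 10am.
AllHands at 10am is achievable: Sync in 9am, VendorCall in 9am, Legal in 9am, Demo in 8am, Budget in 8am, Hiring in 8am, AllHands in 10am.

10am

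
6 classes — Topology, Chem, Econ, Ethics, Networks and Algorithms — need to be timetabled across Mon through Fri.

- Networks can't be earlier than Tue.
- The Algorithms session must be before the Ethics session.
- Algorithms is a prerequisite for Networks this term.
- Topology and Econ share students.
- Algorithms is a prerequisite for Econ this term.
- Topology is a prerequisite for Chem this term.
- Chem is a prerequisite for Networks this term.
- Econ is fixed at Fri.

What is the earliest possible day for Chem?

Tue

Precedence pushes Chem to at least Tue; downstream work caps Chem at Thu.
Chem at Tue is achievable: Econ in Fri, Chem in Tue, Networks in Wed, Algorithms in Mon, Ethics in Tue, Topology in Mon.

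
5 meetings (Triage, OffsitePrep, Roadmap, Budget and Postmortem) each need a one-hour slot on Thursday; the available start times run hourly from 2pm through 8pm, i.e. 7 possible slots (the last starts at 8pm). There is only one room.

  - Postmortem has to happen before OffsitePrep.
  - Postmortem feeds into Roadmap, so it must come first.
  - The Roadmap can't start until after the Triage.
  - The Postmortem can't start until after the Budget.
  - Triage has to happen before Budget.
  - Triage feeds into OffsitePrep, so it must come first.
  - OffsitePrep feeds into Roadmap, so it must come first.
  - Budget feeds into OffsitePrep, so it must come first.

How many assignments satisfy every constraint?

21

Splitting on Triage: it can be 2pm (15), 3pm (5), 4pm (1). Listing each branch's schedules as (OffsitePrep, Roadmap, Budget, Postmortem):
Triage=2pm: (5pm,6pm,3pm,4pm) (5pm,7pm,3pm,4pm) (5pm,8pm,3pm,4pm) (6pm,7pm,3pm,4pm) (6pm,7pm,3pm,5pm) (6pm,7pm,4pm,5pm) (6pm,8pm,3pm,4pm) (6pm,8pm,3pm,5pm) (6pm,8pm,4pm,5pm) (7pm,8pm,3pm,4pm) (7pm,8pm,3pm,5pm) (7pm,8pm,3pm,6pm) (7pm,8pm,4pm,5pm) (7pm,8pm,4pm,6pm) (7pm,8pm,5pm,6pm) — 15.
Triage=3pm: (6pm,7pm,4pm,5pm) (6pm,8pm,4pm,5pm) (7pm,8pm,4pm,5pm) (7pm,8pm,4pm,6pm) (7pm,8pm,5pm,6pm) — 5.
Triage=4pm: (7pm,8pm,5pm,6pm) — 1.
Summing: 15 + 5 + 1 = 21.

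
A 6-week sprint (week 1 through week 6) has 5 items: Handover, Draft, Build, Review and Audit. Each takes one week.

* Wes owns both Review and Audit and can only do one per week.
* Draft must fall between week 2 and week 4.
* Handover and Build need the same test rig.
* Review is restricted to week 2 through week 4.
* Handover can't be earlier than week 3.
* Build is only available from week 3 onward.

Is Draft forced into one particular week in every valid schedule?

No

Draft can be week 2 (e.g. Build -> week 4; Review -> week 2; Draft -> week 2; Audit -> week 1; Handover -> week 3) or week 3 (e.g. Draft in week 3; Build in week 4; Handover in week 3; Review in week 2; Audit in week 1).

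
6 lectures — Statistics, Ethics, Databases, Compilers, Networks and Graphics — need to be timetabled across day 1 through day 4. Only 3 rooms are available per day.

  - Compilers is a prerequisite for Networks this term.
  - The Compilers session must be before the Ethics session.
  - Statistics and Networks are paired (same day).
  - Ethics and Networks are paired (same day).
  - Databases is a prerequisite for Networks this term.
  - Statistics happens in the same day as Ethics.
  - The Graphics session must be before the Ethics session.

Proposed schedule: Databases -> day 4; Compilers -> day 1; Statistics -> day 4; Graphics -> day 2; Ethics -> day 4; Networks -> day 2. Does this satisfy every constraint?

Invalid. Databases is a prerequisite for Networks this term.

Ethics and Networks are paired (same day) — violated.
The Graphics session must be before the Ethics session — holds.
Statistics happens in the same day as Ethics — holds.
Databases is a prerequisite for Networks this term — violated.
Compilers is a prerequisite for Networks this term — holds.
The Compilers session must be before the Ethics session — holds.
Only 3 rooms are available per day — holds.
Statistics and Networks are paired (same day) — violated.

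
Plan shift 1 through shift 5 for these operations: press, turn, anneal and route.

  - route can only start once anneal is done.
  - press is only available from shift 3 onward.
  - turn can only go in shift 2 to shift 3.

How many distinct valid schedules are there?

60

Splitting on press: it can be shift 3 (20), shift 4 (20), shift 5 (20). Listing each branch's schedules as (turn, anneal, route) by shift number:
press=shift 3: (2,1,2) (2,1,3) (2,1,4) (2,1,5) (2,2,3) (2,2,4) (2,2,5) (2,3,4) (2,3,5) (2,4,5) (3,1,2) (3,1,3) (3,1,4) (3,1,5) (3,2,3) (3,2,4) (3,2,5) (3,3,4) (3,3,5) (3,4,5) — 20.
press=shift 4: (2,1,2) (2,1,3) (2,1,4) (2,1,5) (2,2,3) (2,2,4) (2,2,5) (2,3,4) (2,3,5) (2,4,5) (3,1,2) (3,1,3) (3,1,4) (3,1,5) (3,2,3) (3,2,4) (3,2,5) (3,3,4) (3,3,5) (3,4,5) — 20.
press=shift 5: (2,1,2) (2,1,3) (2,1,4) (2,1,5) (2,2,3) (2,2,4) (2,2,5) (2,3,4) (2,3,5) (2,4,5) (3,1,2) (3,1,3) (3,1,4) (3,1,5) (3,2,3) (3,2,4) (3,2,5) (3,3,4) (3,3,5) (3,4,5) — 20.
Summing: 20 + 20 + 20 = 60.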